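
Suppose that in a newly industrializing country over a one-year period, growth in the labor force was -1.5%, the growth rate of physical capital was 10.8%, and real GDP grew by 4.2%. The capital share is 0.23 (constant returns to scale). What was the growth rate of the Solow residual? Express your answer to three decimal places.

The Solow residual grew 2.871%.

Labor's share = 1 − 0.23 = 0.77.
Physical capital: 0.23 × 10.8 = 2.484 pp.
The labor force: 0.77 × (-1.5) = -1.155 pp.
TFP growth = 4.2 − 1.329 = 2.871%.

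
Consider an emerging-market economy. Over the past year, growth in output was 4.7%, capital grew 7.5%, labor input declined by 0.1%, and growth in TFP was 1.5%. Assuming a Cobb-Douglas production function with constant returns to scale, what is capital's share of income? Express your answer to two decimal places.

gY = gA + α·gK + (1−α)·gL, so gY − gA − gL = α(gK − gL).
4.7 − 1.5 + 0.1 = α × (7.5 − (-0.1)).
3.3 = 7.6 α, so α = 0.4342.

Capital's share of income is 0.43.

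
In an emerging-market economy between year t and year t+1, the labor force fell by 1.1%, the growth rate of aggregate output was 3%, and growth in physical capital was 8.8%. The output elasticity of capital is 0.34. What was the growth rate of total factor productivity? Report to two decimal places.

Total factor productivity growth was 0.73%.

Labor's share = 1 − 0.34 = 0.66.
Physical capital: 0.34 × 8.8 = 2.992 pp.
The labor force: 0.66 × (-1.1) = -0.726 pp.
TFP growth = 3 − 2.266 = 0.734%.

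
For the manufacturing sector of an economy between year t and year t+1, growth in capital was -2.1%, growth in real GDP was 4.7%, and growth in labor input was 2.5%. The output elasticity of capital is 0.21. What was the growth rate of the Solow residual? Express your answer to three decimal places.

The Solow residual grew 3.166%.

Labor's share = 1 − 0.21 = 0.79.
Capital: 0.21 × (-2.1) = -0.441 pp.
Labor input: 0.79 × 2.5 = 1.975 pp.
TFP growth = 4.7 − 1.534 = 3.166%.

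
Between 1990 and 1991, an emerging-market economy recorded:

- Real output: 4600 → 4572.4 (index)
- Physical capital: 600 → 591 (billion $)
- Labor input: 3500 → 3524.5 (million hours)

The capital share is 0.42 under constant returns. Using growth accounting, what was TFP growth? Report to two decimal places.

-0.38%

Real output growth = (4572.4 − 4600) / 4600 = -0.6%.
Physical capital growth = (591 − 600) / 600 = -1.5%.
Labor input growth = (3524.5 − 3500) / 3500 = 0.7%.
Labor's share = 1 − 0.42 = 0.58.
Physical capital: 0.42 × (-1.5) = -0.63 pp.
Labor input: 0.58 × 0.7 = 0.406 pp.
TFP growth = -0.6 + 0.224 = -0.376%.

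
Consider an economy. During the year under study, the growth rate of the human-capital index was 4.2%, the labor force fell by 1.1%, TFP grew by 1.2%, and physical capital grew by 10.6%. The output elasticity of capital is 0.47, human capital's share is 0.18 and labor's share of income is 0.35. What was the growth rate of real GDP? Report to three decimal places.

Labor's share = 1 − 0.47 − 0.18 = 0.35.
Physical capital: 0.47 × 10.6 = 4.982 pp.
The human-capital index: 0.18 × 4.2 = 0.756 pp.
The labor force: 0.35 × (-1.1) = -0.385 pp.
Output growth = 1.2 + 5.353 = 6.553%.

6.553%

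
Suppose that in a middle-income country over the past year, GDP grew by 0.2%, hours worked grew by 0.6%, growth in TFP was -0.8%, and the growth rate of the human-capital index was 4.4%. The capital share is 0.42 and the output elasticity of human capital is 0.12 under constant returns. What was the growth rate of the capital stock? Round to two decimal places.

Labor's share = 1 − 0.42 − 0.12 = 0.46.
gY = gA + 0.12×4.4 + 0.46×0.6 + 0.42×g.
0.42×g = 0.2 + 0.8 − 0.804 = 0.196.
g = 0.196 / 0.42 = 0.4667%.

The capital stock grew 0.47%.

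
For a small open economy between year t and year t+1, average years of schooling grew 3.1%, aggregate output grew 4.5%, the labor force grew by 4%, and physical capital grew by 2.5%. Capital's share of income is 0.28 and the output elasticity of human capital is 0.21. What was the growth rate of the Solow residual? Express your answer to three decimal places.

Labor's share = 1 − 0.28 − 0.21 = 0.51.
Physical capital: 0.28 × 2.5 = 0.7 pp.
Average years of schooling: 0.21 × 3.1 = 0.651 pp.
The labor force: 0.51 × 4 = 2.04 pp.
TFP growth = 4.5 − 3.391 = 1.109%.

The Solow residual grew 1.109%.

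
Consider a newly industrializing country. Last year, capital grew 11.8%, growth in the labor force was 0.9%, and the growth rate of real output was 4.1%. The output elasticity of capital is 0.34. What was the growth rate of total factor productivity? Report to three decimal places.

-0.506%

Labor's share = 1 − 0.34 = 0.66.
Capital: 0.34 × 11.8 = 4.012 pp.
The labor force: 0.66 × 0.9 = 0.594 pp.
TFP growth = 4.1 − 4.606 = -0.506%.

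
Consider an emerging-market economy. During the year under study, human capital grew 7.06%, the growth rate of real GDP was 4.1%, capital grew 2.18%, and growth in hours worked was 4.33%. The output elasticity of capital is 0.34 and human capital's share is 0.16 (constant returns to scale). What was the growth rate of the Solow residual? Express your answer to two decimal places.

Labor's share = 1 − 0.34 − 0.16 = 0.5.
Capital: 0.34 × 2.18 = 0.7412 pp.
Human capital: 0.16 × 7.06 = 1.1296 pp.
Hours worked: 0.5 × 4.33 = 2.165 pp.
TFP growth = 4.1 − 4.0358 = 0.0642%.

0.06%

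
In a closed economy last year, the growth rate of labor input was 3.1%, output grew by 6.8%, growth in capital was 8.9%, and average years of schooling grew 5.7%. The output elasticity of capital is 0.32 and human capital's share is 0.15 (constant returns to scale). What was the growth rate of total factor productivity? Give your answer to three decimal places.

Labor's share = 1 − 0.32 − 0.15 = 0.53.
Capital: 0.32 × 8.9 = 2.848 pp.
Average years of schooling: 0.15 × 5.7 = 0.855 pp.
Labor input: 0.53 × 3.1 = 1.643 pp.
TFP growth = 6.8 − 5.346 = 1.454%.

1.454%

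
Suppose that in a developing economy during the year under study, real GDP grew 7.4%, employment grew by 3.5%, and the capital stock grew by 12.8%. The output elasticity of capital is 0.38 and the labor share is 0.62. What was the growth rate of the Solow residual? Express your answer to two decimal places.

Labor's share = 1 − 0.38 = 0.62.
The capital stock: 0.38 × 12.8 = 4.864 pp.
Employment: 0.62 × 3.5 = 2.17 pp.
TFP growth = 7.4 − 7.034 = 0.366%.

0.37%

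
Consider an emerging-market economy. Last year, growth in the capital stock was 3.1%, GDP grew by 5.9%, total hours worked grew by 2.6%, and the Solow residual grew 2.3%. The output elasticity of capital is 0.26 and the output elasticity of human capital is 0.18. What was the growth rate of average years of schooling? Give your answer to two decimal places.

Average years of schooling growth was 7.43%.

Labor's share = 1 − 0.26 − 0.18 = 0.56.
gY = gA + 0.26×3.1 + 0.56×2.6 + 0.18×g.
0.18×g = 5.9 − 2.3 − 2.262 = 1.338.
g = 1.338 / 0.18 = 7.4333%.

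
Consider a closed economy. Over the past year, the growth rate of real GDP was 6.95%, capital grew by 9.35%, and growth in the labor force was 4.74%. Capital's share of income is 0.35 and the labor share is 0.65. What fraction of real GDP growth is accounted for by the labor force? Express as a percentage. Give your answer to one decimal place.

Labor's share = 1 − 0.35 = 0.65.
The labor force contributed 0.65 × 4.74 = 3.081 pp.
Share of growth = 3.081 / 6.95 × 100 = 44.331%.

The labor force accounted for 44.3% of growth.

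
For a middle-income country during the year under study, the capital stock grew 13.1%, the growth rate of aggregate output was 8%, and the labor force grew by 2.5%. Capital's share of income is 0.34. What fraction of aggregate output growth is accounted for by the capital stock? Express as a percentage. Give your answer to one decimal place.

55.7%

The capital stock contributed 0.34 × 13.1 = 4.454 pp.
Share of growth = 4.454 / 8 × 100 = 55.675%.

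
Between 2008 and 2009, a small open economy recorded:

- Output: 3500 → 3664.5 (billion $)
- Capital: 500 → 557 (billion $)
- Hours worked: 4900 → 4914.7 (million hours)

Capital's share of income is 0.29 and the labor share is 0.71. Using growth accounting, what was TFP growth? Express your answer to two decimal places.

1.18%

Output growth = (3664.5 − 3500) / 3500 = 4.7%.
Capital growth = (557 − 500) / 500 = 11.4%.
Hours worked growth = (4914.7 − 4900) / 4900 = 0.3%.
Labor's share = 1 − 0.29 = 0.71.
Capital: 0.29 × 11.4 = 3.306 pp.
Hours worked: 0.71 × 0.3 = 0.213 pp.
TFP growth = 4.7 − 3.519 = 1.181%.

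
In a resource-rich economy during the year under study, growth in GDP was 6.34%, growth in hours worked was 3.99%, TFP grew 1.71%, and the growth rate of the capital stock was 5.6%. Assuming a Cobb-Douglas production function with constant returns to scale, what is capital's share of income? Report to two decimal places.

gY = gA + α·gK + (1−α)·gL, so gY − gA − gL = α(gK − gL).
6.34 − 1.71 − 3.99 = α × (5.6 − 3.99).
0.64 = 1.61 α, so α = 0.3975.

0.40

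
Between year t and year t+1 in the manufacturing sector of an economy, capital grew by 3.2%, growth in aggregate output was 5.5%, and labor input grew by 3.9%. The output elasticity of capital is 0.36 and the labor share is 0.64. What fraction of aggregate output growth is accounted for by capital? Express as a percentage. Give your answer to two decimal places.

Capital accounted for 20.95% of growth.

Capital contributed 0.36 × 3.2 = 1.152 pp.
Share of growth = 1.152 / 5.5 × 100 = 20.9455%.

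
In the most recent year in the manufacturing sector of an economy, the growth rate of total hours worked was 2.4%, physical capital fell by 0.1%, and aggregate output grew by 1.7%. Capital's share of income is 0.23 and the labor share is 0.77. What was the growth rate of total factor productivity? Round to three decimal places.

Labor's share = 1 − 0.23 = 0.77.
Physical capital: 0.23 × (-0.1) = -0.023 pp.
Total hours worked: 0.77 × 2.4 = 1.848 pp.
TFP growth = 1.7 − 1.825 = -0.125%.

-0.125%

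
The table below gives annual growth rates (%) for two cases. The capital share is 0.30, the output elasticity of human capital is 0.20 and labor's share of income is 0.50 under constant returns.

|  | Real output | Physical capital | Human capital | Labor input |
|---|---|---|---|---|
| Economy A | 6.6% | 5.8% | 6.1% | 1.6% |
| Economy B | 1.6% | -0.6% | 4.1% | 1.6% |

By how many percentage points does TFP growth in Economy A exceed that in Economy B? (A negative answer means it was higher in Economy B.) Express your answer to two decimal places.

Labor's share = 1 − 0.3 − 0.2 = 0.5.
Economy A: TFP = 6.6 − 1.74 − 1.22 − 0.8 = 2.84%.
Economy B: TFP = 1.6 + 0.18 − 0.82 − 0.8 = 0.16%.
Difference = 2.84 − (0.16) = 2.68 pp.

2.68 percentage points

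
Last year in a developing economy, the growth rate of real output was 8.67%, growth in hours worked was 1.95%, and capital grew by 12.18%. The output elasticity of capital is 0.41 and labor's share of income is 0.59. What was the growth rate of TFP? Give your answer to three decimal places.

Labor's share = 1 − 0.41 = 0.59.
Capital: 0.41 × 12.18 = 4.9938 pp.
Hours worked: 0.59 × 1.95 = 1.1505 pp.
TFP growth = 8.67 − 6.1443 = 2.5257%.

2.526%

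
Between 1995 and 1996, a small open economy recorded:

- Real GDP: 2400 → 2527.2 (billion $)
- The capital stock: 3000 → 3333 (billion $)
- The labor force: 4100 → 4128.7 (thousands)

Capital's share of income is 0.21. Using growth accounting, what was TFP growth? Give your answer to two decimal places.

Real GDP growth = (2527.2 − 2400) / 2400 = 5.3%.
The capital stock growth = (3333 − 3000) / 3000 = 11.1%.
The labor force growth = (4128.7 − 4100) / 4100 = 0.7%.
Labor's share = 1 − 0.21 = 0.79.
The capital stock: 0.21 × 11.1 = 2.331 pp.
The labor force: 0.79 × 0.7 = 0.553 pp.
TFP growth = 5.3 − 2.884 = 2.416%.

2.42%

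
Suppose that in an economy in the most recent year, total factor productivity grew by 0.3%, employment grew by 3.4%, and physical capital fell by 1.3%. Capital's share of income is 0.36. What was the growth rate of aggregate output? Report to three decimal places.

2.008%

Labor's share = 1 − 0.36 = 0.64.
Physical capital: 0.36 × (-1.3) = -0.468 pp.
Employment: 0.64 × 3.4 = 2.176 pp.
Output growth = 0.3 + 1.708 = 2.008%.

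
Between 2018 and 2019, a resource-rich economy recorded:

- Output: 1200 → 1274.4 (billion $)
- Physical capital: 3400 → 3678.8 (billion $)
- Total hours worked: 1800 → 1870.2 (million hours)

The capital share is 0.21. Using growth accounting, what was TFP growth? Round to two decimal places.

Output growth = (1274.4 − 1200) / 1200 = 6.2%.
Physical capital growth = (3678.8 − 3400) / 3400 = 8.2%.
Total hours worked growth = (1870.2 − 1800) / 1800 = 3.9%.
Labor's share = 1 − 0.21 = 0.79.
Physical capital: 0.21 × 8.2 = 1.722 pp.
Total hours worked: 0.79 × 3.9 = 3.081 pp.
TFP growth = 6.2 − 4.803 = 1.397%.

1.40%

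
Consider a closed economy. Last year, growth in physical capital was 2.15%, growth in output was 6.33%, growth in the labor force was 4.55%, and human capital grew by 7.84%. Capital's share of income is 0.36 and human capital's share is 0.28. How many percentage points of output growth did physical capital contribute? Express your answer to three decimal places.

0.774 pp

Contribution = share × growth = 0.36 × 2.15 = 0.774 pp.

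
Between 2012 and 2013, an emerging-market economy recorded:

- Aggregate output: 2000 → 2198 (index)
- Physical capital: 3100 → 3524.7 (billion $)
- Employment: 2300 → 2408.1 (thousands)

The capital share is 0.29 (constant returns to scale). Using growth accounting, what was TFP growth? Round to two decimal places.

TFP growth was 2.59%.

Aggregate output growth = (2198 − 2000) / 2000 = 9.9%.
Physical capital growth = (3524.7 − 3100) / 3100 = 13.7%.
Employment growth = (2408.1 − 2300) / 2300 = 4.7%.
Labor's share = 1 − 0.29 = 0.71.
Physical capital: 0.29 × 13.7 = 3.973 pp.
Employment: 0.71 × 4.7 = 3.337 pp.
TFP growth = 9.9 − 7.31 = 2.59%.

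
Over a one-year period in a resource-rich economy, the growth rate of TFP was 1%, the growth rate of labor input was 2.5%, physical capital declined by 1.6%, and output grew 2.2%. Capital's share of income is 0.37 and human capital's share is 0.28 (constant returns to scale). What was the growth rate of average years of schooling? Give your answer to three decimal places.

Average years of schooling grew 3.275%.

Labor's share = 1 − 0.37 − 0.28 = 0.35.
gY = gA + 0.37×(-1.6) + 0.35×2.5 + 0.28×g.
0.28×g = 2.2 − 1 − 0.283 = 0.917.
g = 0.917 / 0.28 = 3.275%.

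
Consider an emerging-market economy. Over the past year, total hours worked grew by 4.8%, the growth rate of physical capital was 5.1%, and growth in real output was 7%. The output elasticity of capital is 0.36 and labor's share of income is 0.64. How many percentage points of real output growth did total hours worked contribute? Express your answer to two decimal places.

3.07

Labor's share = 1 − 0.36 = 0.64.
Contribution = share × growth = 0.64 × 4.8 = 3.072 pp.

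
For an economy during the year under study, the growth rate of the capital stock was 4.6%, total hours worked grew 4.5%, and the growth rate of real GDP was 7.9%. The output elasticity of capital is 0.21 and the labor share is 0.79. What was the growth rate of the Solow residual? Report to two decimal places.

3.38%

Labor's share = 1 − 0.21 = 0.79.
The capital stock: 0.21 × 4.6 = 0.966 pp.
Total hours worked: 0.79 × 4.5 = 3.555 pp.
TFP growth = 7.9 − 4.521 = 3.379%.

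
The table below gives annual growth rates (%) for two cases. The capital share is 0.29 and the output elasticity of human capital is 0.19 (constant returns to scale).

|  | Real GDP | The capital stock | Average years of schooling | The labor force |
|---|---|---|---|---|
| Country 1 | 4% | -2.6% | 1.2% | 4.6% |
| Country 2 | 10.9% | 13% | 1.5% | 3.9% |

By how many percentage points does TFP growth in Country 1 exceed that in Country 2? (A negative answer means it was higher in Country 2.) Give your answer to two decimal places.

Labor's share = 1 − 0.29 − 0.19 = 0.52.
Country 1: TFP = 4 + 0.754 − 0.228 − 2.392 = 2.134%.
Country 2: TFP = 10.9 − 3.77 − 0.285 − 2.028 = 4.817%.
Difference = 2.134 − (4.817) = -2.683 pp.

-2.68 percentage points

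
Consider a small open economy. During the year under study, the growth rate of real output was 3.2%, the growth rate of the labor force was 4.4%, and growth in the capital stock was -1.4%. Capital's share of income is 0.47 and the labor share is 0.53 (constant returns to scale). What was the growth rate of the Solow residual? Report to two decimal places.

The Solow residual grew 1.53%.

Labor's share = 1 − 0.47 = 0.53.
The capital stock: 0.47 × (-1.4) = -0.658 pp.
The labor force: 0.53 × 4.4 = 2.332 pp.
TFP growth = 3.2 − 1.674 = 1.526%.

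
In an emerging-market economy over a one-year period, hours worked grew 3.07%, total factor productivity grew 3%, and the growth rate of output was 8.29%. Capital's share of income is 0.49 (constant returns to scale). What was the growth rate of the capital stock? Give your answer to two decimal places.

7.60%

Labor's share = 1 − 0.49 = 0.51.
gY = gA + 0.51×3.07 + 0.49×g.
0.49×g = 8.29 − 3 − 1.5657 = 3.7243.
g = 3.7243 / 0.49 = 7.6006%.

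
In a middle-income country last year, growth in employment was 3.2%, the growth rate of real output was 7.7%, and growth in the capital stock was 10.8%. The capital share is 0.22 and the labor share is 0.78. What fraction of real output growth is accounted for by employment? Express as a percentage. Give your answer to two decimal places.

Labor's share = 1 − 0.22 = 0.78.
Employment contributed 0.78 × 3.2 = 2.496 pp.
Share of growth = 2.496 / 7.7 × 100 = 32.4156%.

Employment accounted for 32.42% of growth.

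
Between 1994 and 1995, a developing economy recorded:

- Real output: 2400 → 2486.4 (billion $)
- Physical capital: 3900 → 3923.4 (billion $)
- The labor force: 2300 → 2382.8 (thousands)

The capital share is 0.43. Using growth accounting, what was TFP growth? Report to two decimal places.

TFP grew 1.29%.

Real output growth = (2486.4 − 2400) / 2400 = 3.6%.
Physical capital growth = (3923.4 − 3900) / 3900 = 0.6%.
The labor force growth = (2382.8 − 2300) / 2300 = 3.6%.
Labor's share = 1 − 0.43 = 0.57.
Physical capital: 0.43 × 0.6 = 0.258 pp.
The labor force: 0.57 × 3.6 = 2.052 pp.
TFP growth = 3.6 − 2.31 = 1.29%.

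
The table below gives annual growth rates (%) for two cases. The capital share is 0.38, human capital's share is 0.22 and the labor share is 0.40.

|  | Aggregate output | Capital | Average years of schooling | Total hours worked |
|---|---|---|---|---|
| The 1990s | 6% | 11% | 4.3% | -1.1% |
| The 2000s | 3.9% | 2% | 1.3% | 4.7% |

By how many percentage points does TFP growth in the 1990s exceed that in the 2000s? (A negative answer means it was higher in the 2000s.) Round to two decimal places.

Labor's share = 1 − 0.38 − 0.22 = 0.4.
The 1990s: TFP = 6 − 4.18 − 0.946 + 0.44 = 1.314%.
The 2000s: TFP = 3.9 − 0.76 − 0.286 − 1.88 = 0.974%.
Difference = 1.314 − (0.974) = 0.34 pp.

0.34 percentage points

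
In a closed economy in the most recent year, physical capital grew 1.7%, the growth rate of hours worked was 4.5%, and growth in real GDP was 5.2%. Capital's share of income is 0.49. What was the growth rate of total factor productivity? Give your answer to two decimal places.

Labor's share = 1 − 0.49 = 0.51.
Physical capital: 0.49 × 1.7 = 0.833 pp.
Hours worked: 0.51 × 4.5 = 2.295 pp.
TFP growth = 5.2 − 3.128 = 2.072%.

Total factor productivity growth was 2.07%.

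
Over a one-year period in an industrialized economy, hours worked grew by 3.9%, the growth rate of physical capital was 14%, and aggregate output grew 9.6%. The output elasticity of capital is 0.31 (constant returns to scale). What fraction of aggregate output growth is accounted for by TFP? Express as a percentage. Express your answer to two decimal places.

Labor's share = 1 − 0.31 = 0.69.
Physical capital: 0.31 × 14 = 4.34 pp.
Hours worked: 0.69 × 3.9 = 2.691 pp.
TFP growth = 9.6 − 7.031 = 2.569%.
TFP share of growth = 2.569 / 9.6 × 100 = 26.7604%.

TFP accounted for 26.76% of growth.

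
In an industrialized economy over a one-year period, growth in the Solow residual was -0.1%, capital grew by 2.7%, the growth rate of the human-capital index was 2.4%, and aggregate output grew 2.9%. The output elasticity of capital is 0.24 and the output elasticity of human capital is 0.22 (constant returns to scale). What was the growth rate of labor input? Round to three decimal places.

Labor's share = 1 − 0.24 − 0.22 = 0.54.
gY = gA + 0.24×2.7 + 0.22×2.4 + 0.54×g.
0.54×g = 2.9 + 0.1 − 1.176 = 1.824.
g = 1.824 / 0.54 = 3.37778%.

Labor input growth was 3.378%.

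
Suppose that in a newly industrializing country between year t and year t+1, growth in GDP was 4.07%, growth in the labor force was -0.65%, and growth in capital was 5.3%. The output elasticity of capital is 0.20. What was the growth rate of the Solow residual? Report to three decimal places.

Labor's share = 1 − 0.2 = 0.8.
Capital: 0.2 × 5.3 = 1.06 pp.
The labor force: 0.8 × (-0.65) = -0.52 pp.
TFP growth = 4.07 − 0.54 = 3.53%.

3.530%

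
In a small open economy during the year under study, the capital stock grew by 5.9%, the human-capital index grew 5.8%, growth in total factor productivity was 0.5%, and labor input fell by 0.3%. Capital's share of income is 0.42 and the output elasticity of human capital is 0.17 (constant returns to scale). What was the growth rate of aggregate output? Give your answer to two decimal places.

Labor's share = 1 − 0.42 − 0.17 = 0.41.
The capital stock: 0.42 × 5.9 = 2.478 pp.
The human-capital index: 0.17 × 5.8 = 0.986 pp.
Labor input: 0.41 × (-0.3) = -0.123 pp.
Output growth = 0.5 + 3.341 = 3.841%.

3.84%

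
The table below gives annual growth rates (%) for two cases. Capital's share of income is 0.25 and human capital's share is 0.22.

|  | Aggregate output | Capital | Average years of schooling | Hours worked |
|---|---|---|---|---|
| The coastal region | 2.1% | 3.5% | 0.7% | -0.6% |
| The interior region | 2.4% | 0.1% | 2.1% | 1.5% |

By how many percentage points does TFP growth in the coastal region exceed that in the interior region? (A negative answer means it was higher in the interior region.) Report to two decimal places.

Labor's share = 1 − 0.25 − 0.22 = 0.53.
The coastal region: TFP = 2.1 − 0.875 − 0.154 + 0.318 = 1.389%.
The interior region: TFP = 2.4 − 0.025 − 0.462 − 0.795 = 1.118%.
Difference = 1.389 − (1.118) = 0.271 pp.

0.27 percentage points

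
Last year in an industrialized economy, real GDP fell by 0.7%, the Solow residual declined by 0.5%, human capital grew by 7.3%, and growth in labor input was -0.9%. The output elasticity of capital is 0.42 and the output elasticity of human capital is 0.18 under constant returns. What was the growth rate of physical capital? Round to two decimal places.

-2.75%

Labor's share = 1 − 0.42 − 0.18 = 0.4.
gY = gA + 0.18×7.3 + 0.4×(-0.9) + 0.42×g.
0.42×g = -0.7 + 0.5 − 0.954 = -1.154.
g = -1.154 / 0.42 = -2.7476%.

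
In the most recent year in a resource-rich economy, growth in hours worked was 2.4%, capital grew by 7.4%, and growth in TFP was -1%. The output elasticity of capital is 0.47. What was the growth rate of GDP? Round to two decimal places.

GDP grew 3.75%.

Labor's share = 1 − 0.47 = 0.53.
Capital: 0.47 × 7.4 = 3.478 pp.
Hours worked: 0.53 × 2.4 = 1.272 pp.
Output growth = -1 + 4.75 = 3.75%.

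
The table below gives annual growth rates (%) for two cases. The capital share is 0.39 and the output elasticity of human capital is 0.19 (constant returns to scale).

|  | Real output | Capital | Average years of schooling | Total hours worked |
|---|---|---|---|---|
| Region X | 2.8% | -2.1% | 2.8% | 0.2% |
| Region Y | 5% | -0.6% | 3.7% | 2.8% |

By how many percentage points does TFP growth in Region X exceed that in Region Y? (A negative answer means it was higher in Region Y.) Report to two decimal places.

Labor's share = 1 − 0.39 − 0.19 = 0.42.
Region X: TFP = 2.8 + 0.819 − 0.532 − 0.084 = 3.003%.
Region Y: TFP = 5 + 0.234 − 0.703 − 1.176 = 3.355%.
Difference = 3.003 − (3.355) = -0.352 pp.

-0.35 percentage points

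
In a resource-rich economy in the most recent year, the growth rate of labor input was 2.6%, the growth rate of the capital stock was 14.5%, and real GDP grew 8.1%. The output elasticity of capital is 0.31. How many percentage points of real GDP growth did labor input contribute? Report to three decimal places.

1.794 pp

Labor's share = 1 − 0.31 = 0.69.
Contribution = share × growth = 0.69 × 2.6 = 1.794 pp.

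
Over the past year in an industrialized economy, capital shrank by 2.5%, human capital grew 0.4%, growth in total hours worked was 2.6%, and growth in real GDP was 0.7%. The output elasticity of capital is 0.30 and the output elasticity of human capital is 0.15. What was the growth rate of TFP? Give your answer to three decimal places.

-0.040%

Labor's share = 1 − 0.3 − 0.15 = 0.55.
Capital: 0.3 × (-2.5) = -0.75 pp.
Human capital: 0.15 × 0.4 = 0.06 pp.
Total hours worked: 0.55 × 2.6 = 1.43 pp.
TFP growth = 0.7 − 0.74 = -0.04%.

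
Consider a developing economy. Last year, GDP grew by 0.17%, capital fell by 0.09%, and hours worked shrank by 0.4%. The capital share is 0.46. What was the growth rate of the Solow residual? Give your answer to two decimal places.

The Solow residual grew 0.43%.

Labor's share = 1 − 0.46 = 0.54.
Capital: 0.46 × (-0.09) = -0.0414 pp.
Hours worked: 0.54 × (-0.4) = -0.216 pp.
TFP growth = 0.17 + 0.2574 = 0.4274%.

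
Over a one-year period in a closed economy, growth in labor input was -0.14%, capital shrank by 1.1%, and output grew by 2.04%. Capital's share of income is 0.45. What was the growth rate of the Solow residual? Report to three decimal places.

2.612%

Labor's share = 1 − 0.45 = 0.55.
Capital: 0.45 × (-1.1) = -0.495 pp.
Labor input: 0.55 × (-0.14) = -0.077 pp.
TFP growth = 2.04 + 0.572 = 2.612%.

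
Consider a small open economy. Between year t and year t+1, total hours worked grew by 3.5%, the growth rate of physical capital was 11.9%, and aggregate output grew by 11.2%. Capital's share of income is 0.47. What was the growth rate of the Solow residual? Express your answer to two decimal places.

Labor's share = 1 − 0.47 = 0.53.
Physical capital: 0.47 × 11.9 = 5.593 pp.
Total hours worked: 0.53 × 3.5 = 1.855 pp.
TFP growth = 11.2 − 7.448 = 3.752%.

3.75%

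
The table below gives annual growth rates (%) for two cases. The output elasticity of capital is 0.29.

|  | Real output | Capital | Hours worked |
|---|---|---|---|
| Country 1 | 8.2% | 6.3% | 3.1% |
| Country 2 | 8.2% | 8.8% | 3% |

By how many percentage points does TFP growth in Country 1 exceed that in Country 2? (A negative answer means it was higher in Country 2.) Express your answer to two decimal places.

Labor's share = 1 − 0.29 = 0.71.
Country 1: TFP = 8.2 − 1.827 − 2.201 = 4.172%.
Country 2: TFP = 8.2 − 2.552 − 2.13 = 3.518%.
Difference = 4.172 − (3.518) = 0.654 pp.

0.65 percentage points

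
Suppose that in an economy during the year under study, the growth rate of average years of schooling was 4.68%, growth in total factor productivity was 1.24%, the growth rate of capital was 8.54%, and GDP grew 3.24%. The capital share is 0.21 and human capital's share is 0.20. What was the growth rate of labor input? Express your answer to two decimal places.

Labor's share = 1 − 0.21 − 0.2 = 0.59.
gY = gA + 0.21×8.54 + 0.2×4.68 + 0.59×g.
0.59×g = 3.24 − 1.24 − 2.7294 = -0.7294.
g = -0.7294 / 0.59 = -1.2363%.

-1.24%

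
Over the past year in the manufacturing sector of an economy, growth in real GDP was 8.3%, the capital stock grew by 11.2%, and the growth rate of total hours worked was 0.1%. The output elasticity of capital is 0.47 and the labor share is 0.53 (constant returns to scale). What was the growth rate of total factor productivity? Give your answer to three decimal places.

Total factor productivity grew 2.983%.

Labor's share = 1 − 0.47 = 0.53.
The capital stock: 0.47 × 11.2 = 5.264 pp.
Total hours worked: 0.53 × 0.1 = 0.053 pp.
TFP growth = 8.3 − 5.317 = 2.983%.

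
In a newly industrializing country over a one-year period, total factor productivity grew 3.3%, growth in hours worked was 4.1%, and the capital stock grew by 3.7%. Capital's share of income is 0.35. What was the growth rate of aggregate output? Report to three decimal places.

7.260%

Labor's share = 1 − 0.35 = 0.65.
The capital stock: 0.35 × 3.7 = 1.295 pp.
Hours worked: 0.65 × 4.1 = 2.665 pp.
Output growth = 3.3 + 3.96 = 7.26%.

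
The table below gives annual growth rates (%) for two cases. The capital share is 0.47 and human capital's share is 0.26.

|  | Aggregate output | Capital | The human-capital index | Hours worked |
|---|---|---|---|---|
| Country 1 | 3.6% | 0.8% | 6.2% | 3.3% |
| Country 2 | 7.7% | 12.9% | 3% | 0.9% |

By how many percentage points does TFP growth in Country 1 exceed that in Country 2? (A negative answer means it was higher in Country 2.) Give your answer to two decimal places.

0.11 percentage points

Labor's share = 1 − 0.47 − 0.26 = 0.27.
Country 1: TFP = 3.6 − 0.376 − 1.612 − 0.891 = 0.721%.
Country 2: TFP = 7.7 − 6.063 − 0.78 − 0.243 = 0.614%.
Difference = 0.721 − (0.614) = 0.107 pp.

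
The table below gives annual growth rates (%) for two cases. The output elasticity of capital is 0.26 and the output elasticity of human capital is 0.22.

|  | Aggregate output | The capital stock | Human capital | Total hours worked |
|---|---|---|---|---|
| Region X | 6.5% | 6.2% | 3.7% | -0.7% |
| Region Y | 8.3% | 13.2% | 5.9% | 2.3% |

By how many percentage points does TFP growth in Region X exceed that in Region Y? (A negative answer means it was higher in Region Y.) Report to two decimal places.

Labor's share = 1 − 0.26 − 0.22 = 0.52.
Region X: TFP = 6.5 − 1.612 − 0.814 + 0.364 = 4.438%.
Region Y: TFP = 8.3 − 3.432 − 1.298 − 1.196 = 2.374%.
Difference = 4.438 − (2.374) = 2.064 pp.

2.06 percentage points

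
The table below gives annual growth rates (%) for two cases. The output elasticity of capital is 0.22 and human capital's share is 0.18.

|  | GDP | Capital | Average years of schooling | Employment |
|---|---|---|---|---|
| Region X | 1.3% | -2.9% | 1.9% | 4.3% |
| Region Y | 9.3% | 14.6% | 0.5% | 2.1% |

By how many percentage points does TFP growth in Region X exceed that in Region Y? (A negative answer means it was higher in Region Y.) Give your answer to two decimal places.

Labor's share = 1 − 0.22 − 0.18 = 0.6.
Region X: TFP = 1.3 + 0.638 − 0.342 − 2.58 = -0.984%.
Region Y: TFP = 9.3 − 3.212 − 0.09 − 1.26 = 4.738%.
Difference = -0.984 − (4.738) = -5.722 pp.

-5.72 percentage points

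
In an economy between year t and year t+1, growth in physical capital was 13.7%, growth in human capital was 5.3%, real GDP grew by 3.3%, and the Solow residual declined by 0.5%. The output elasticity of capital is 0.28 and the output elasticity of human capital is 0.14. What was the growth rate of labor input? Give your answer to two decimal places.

-1.34%

Labor's share = 1 − 0.28 − 0.14 = 0.58.
gY = gA + 0.28×13.7 + 0.14×5.3 + 0.58×g.
0.58×g = 3.3 + 0.5 − 4.578 = -0.778.
g = -0.778 / 0.58 = -1.3414%.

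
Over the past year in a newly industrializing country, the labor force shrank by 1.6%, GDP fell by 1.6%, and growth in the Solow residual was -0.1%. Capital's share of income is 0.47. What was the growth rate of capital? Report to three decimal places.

-1.387%

Labor's share = 1 − 0.47 = 0.53.
gY = gA + 0.53×(-1.6) + 0.47×g.
0.47×g = -1.6 + 0.1 + 0.848 = -0.652.
g = -0.652 / 0.47 = -1.38723%.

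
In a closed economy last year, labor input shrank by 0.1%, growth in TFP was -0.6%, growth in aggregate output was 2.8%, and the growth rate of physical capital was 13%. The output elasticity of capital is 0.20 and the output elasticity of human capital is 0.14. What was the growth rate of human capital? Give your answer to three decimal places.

Labor's share = 1 − 0.2 − 0.14 = 0.66.
gY = gA + 0.2×13 + 0.66×(-0.1) + 0.14×g.
0.14×g = 2.8 + 0.6 − 2.534 = 0.866.
g = 0.866 / 0.14 = 6.18571%.

Human capital grew 6.186%.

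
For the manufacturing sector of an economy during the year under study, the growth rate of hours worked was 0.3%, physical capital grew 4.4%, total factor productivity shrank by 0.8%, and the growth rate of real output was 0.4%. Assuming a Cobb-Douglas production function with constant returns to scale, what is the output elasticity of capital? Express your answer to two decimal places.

0.22

gY = gA + α·gK + (1−α)·gL, so gY − gA − gL = α(gK − gL).
0.4 + 0.8 − 0.3 = α × (4.4 − 0.3).
0.9 = 4.1 α, so α = 0.2195.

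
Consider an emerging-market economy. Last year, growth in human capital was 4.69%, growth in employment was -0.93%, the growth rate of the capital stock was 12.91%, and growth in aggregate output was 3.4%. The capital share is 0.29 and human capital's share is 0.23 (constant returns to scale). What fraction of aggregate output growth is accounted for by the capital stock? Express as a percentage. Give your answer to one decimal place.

The capital stock accounted for 110.1% of growth.

The capital stock contributed 0.29 × 12.91 = 3.7439 pp.
Share of growth = 3.7439 / 3.4 × 100 = 110.115%.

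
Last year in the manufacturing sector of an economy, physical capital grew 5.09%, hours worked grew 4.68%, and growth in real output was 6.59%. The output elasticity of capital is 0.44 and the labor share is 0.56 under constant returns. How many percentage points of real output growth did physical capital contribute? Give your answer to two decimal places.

Contribution = share × growth = 0.44 × 5.09 = 2.2396 pp.

2.24 percentage points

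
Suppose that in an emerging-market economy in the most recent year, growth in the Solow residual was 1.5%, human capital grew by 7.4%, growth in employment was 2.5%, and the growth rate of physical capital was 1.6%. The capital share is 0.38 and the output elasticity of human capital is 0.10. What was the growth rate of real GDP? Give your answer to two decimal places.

4.15%

Labor's share = 1 − 0.38 − 0.1 = 0.52.
Physical capital: 0.38 × 1.6 = 0.608 pp.
Human capital: 0.1 × 7.4 = 0.74 pp.
Employment: 0.52 × 2.5 = 1.3 pp.
Output growth = 1.5 + 2.648 = 4.148%.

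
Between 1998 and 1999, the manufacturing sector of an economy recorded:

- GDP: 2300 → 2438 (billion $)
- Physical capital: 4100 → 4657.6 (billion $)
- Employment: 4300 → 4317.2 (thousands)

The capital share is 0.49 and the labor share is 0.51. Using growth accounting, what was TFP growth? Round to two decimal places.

GDP growth = (2438 − 2300) / 2300 = 6%.
Physical capital growth = (4657.6 − 4100) / 4100 = 13.6%.
Employment growth = (4317.2 − 4300) / 4300 = 0.4%.
Labor's share = 1 − 0.49 = 0.51.
Physical capital: 0.49 × 13.6 = 6.664 pp.
Employment: 0.51 × 0.4 = 0.204 pp.
TFP growth = 6 − 6.868 = -0.868%.

-0.87%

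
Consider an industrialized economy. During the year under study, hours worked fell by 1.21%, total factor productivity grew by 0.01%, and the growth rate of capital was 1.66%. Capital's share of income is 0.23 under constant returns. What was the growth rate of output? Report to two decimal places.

Labor's share = 1 − 0.23 = 0.77.
Capital: 0.23 × 1.66 = 0.3818 pp.
Hours worked: 0.77 × (-1.21) = -0.9317 pp.
Output growth = 0.01 + (-0.5499) = -0.5399%.

-0.54%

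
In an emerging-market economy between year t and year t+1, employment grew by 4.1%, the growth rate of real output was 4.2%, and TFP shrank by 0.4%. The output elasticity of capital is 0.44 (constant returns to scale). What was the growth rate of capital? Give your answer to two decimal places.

Labor's share = 1 − 0.44 = 0.56.
gY = gA + 0.56×4.1 + 0.44×g.
0.44×g = 4.2 + 0.4 − 2.296 = 2.304.
g = 2.304 / 0.44 = 5.2364%.

5.24%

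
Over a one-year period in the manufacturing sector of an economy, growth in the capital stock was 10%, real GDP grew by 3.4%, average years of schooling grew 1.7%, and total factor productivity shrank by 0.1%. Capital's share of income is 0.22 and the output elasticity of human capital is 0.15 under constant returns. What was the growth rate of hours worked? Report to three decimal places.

1.659%

Labor's share = 1 − 0.22 − 0.15 = 0.63.
gY = gA + 0.22×10 + 0.15×1.7 + 0.63×g.
0.63×g = 3.4 + 0.1 − 2.455 = 1.045.
g = 1.045 / 0.63 = 1.65873%.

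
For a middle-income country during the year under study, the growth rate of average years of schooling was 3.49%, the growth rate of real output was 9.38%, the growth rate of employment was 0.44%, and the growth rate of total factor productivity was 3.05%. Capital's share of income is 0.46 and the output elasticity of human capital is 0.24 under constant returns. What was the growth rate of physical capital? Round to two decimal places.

Labor's share = 1 − 0.46 − 0.24 = 0.3.
gY = gA + 0.24×3.49 + 0.3×0.44 + 0.46×g.
0.46×g = 9.38 − 3.05 − 0.9696 = 5.3604.
g = 5.3604 / 0.46 = 11.653%.

11.65%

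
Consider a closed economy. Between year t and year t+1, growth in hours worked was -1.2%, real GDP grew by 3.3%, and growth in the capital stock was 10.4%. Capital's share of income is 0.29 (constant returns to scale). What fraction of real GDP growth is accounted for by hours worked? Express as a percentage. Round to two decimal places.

Labor's share = 1 − 0.29 = 0.71.
Hours worked contributed 0.71 × (-1.2) = -0.852 pp.
Share of growth = -0.852 / 3.3 × 100 = -25.8182%.

Hours worked accounted for -25.82% of growth.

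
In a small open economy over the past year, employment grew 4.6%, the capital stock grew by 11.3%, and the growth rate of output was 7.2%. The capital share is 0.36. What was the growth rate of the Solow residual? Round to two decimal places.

Labor's share = 1 − 0.36 = 0.64.
The capital stock: 0.36 × 11.3 = 4.068 pp.
Employment: 0.64 × 4.6 = 2.944 pp.
TFP growth = 7.2 − 7.012 = 0.188%.

0.19%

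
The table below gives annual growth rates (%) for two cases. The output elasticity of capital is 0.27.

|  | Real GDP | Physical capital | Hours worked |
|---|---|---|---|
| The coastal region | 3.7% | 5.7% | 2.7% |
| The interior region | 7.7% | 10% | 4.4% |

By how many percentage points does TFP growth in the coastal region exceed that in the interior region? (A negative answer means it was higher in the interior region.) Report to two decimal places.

-1.60 percentage points

Labor's share = 1 − 0.27 = 0.73.
The coastal region: TFP = 3.7 − 1.539 − 1.971 = 0.19%.
The interior region: TFP = 7.7 − 2.7 − 3.212 = 1.788%.
Difference = 0.19 − (1.788) = -1.598 pp.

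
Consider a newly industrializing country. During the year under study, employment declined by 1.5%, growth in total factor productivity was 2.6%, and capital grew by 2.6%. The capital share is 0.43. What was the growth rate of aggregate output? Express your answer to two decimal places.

Labor's share = 1 − 0.43 = 0.57.
Capital: 0.43 × 2.6 = 1.118 pp.
Employment: 0.57 × (-1.5) = -0.855 pp.
Output growth = 2.6 + 0.263 = 2.863%.

2.86%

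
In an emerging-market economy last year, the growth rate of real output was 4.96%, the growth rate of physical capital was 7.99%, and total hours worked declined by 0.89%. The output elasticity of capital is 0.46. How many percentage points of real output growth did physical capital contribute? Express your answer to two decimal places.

Contribution = share × growth = 0.46 × 7.99 = 3.6754 pp.

3.68 percentage points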